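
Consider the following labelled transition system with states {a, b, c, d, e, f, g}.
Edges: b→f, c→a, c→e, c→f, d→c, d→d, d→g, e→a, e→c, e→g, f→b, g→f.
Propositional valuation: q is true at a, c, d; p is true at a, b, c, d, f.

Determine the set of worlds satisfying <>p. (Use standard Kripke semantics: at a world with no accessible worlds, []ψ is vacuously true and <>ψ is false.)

Recall that <>ψ holds at a world iff ψ holds at some accessible world.
Let φ = <>p. Evaluate φ at each world:
  a (successors ∅): φ is false.
  b (successors {f}): φ is true.
  c (successors {a, e, f}): φ is true.
  d (successors {c, d, g}): φ is true.
  e (successors {a, c, g}): φ is true.
  f (successors {b}): φ is true.
  g (successors {f}): φ is true.
For instance, at f:
  At f: <>p requires p at some successor in {b}.
    p holds at b, so <>p is true at f.
Satisfying worlds: {b, c, d, e, f, g}

b, c, d, e, f, g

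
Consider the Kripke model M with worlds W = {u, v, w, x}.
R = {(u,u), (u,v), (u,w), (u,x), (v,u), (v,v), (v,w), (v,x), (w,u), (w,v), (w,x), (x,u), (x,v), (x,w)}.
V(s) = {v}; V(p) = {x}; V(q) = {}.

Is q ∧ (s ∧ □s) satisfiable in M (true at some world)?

Recall that □ψ holds at a world iff ψ holds at every accessible world, and ◇ψ holds iff ψ holds at some accessible world.
Let φ = q ∧ (s ∧ □s). Evaluate φ at each world:
  u (successors {u, v, w, x}): φ is false.
  v (successors {u, v, w, x}): φ is false.
  w (successors {u, v, x}): φ is false.
  x (successors {u, v, w}): φ is false.
For instance, at u:
  At u: q is false, s ∧ □s is false, so q ∧ (s ∧ □s) is false.
    At u: s is false, □s is false, so s ∧ □s is false.
      At u: □s requires s at every successor {u, v, w, x}.
        s fails at u, so □s is false at u.

No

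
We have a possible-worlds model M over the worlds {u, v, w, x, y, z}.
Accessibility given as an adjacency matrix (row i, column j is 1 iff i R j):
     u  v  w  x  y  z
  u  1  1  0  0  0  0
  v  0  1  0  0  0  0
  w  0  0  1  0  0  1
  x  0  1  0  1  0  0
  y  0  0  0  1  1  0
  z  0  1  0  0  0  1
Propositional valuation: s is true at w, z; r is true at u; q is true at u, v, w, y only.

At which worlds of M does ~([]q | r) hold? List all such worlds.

w, x, y, z

Recall that []ψ holds at a world iff ψ holds at every accessible world, and <>ψ holds iff ψ holds at some accessible world.
Let φ = ~([]q | r). Evaluate φ at each world:
  u (successors {u, v}): φ is false.
  v (successors {v}): φ is false.
  w (successors {w, z}): φ is true.
  x (successors {v, x}): φ is true.
  y (successors {x, y}): φ is true.
  z (successors {v, z}): φ is true.
For instance, at z:
  At z: []q | r is false, so ~([]q | r) is true.
    At z: []q is false, r is false, so []q | r is false.
      At z: []q requires q at every successor {v, z}.
        q fails at z, so []q is false at z.
Satisfying worlds: {w, x, y, z}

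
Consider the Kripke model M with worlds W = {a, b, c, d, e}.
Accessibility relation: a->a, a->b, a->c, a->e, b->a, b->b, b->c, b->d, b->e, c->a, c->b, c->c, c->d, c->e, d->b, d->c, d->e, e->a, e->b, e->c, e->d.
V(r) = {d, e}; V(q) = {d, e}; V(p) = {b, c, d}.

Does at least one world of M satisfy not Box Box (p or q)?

Yes

Let φ = not Box Box (p or q). Evaluate φ at each world:
  a (successors {a, b, c, e}): φ is true.
  b (successors {a, b, c, d, e}): φ is true.
  c (successors {a, b, c, d, e}): φ is true.
  d (successors {b, c, e}): φ is true.
  e (successors {a, b, c, d}): φ is true.
Detail at a (witness):
  At a: Box Box (p or q) is false, so not Box Box (p or q) is true.
    At a: Box Box (p or q) requires Box (p or q) at every successor {a, b, c, e}.
      Box (p or q) fails at a, so Box Box (p or q) is false at a.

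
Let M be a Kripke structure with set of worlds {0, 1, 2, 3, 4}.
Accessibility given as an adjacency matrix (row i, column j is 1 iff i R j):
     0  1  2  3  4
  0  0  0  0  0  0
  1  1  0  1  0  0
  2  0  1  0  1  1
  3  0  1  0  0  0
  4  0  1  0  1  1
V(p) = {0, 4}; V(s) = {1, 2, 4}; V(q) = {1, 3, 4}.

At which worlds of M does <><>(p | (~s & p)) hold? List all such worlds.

Let φ = <><>(p | (~s & p)). Evaluate φ at each world:
  0 (successors ∅): φ is false.
  1 (successors {0, 2}): φ is true.
  2 (successors {1, 3, 4}): φ is true.
  3 (successors {1}): φ is true.
  4 (successors {1, 3, 4}): φ is true.
For instance, at 2:
  At 2: <><>(p | (~s & p)) requires <>(p | (~s & p)) at some successor in {1, 3, 4}.
    <>(p | (~s & p)) holds at 1, so <><>(p | (~s & p)) is true at 2.
      At 1: <>(p | (~s & p)) requires p | (~s & p) at some successor in {0, 2}.
        p | (~s & p) holds at 0, so <>(p | (~s & p)) is true at 1.
Satisfying worlds: {1, 2, 3, 4}

1, 2, 3, 4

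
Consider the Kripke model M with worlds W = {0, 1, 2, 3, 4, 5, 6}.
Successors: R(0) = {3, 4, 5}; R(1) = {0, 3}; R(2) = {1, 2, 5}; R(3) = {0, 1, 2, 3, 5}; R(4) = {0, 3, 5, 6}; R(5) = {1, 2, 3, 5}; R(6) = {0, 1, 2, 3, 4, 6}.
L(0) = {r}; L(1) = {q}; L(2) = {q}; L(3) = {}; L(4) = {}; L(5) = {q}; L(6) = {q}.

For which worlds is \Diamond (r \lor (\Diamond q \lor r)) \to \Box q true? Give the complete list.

2

Let φ = \Diamond (r \lor (\Diamond q \lor r)) \to \Box q. Evaluate φ at each world:
  0 (successors {3, 4, 5}): φ is false.
  1 (successors {0, 3}): φ is false.
  2 (successors {1, 2, 5}): φ is true.
  3 (successors {0, 1, 2, 3, 5}): φ is false.
  4 (successors {0, 3, 5, 6}): φ is false.
  5 (successors {1, 2, 3, 5}): φ is false.
  6 (successors {0, 1, 2, 3, 4, 6}): φ is false.
For instance, at 0:
  At 0: \Diamond (r \lor (\Diamond q \lor r)) is true, \Box q is false, so \Diamond (r \lor (\Diamond q \lor r)) \to \Box q is false.
    At 0: \Diamond (r \lor (\Diamond q \lor r)) requires r \lor (\Diamond q \lor r) at some successor in {3, 4, 5}.
      r \lor (\Diamond q \lor r) holds at 3, so \Diamond (r \lor (\Diamond q \lor r)) is true at 0.
    At 0: \Box q requires q at every successor {3, 4, 5}.
      q fails at 3, so \Box q is false at 0.
Satisfying worlds: {2}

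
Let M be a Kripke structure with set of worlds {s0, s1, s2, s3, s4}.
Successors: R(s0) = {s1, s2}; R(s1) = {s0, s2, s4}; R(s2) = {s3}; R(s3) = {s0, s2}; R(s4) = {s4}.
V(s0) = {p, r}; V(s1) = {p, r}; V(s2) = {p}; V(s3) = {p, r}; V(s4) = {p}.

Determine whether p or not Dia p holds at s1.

Yes

Recall that Dia ψ holds at a world iff ψ holds at some accessible world.
At s1: p is true, not Dia p is false, so p or not Dia p is true.
  At s1: Dia p is true, so not Dia p is false.
    At s1: Dia p requires p at some successor in {s0, s2, s4}.
      p holds at s0, so Dia p is true at s1.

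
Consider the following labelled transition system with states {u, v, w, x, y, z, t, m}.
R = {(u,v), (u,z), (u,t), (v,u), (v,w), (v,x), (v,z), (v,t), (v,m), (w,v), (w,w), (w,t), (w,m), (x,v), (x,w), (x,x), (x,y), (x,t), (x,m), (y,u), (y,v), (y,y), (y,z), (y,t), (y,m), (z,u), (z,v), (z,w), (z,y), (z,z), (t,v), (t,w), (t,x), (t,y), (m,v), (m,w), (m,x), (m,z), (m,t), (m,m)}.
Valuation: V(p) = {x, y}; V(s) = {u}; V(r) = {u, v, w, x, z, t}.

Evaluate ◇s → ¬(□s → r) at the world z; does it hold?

At z: ◇s is true, ¬(□s → r) is false, so ◇s → ¬(□s → r) is false.
  At z: ◇s requires s at some successor in {u, v, w, y, z}.
    s holds at u, so ◇s is true at z.
  At z: □s → r is true, so ¬(□s → r) is false.
    At z: □s is false, r is true, so □s → r is true.
      At z: □s requires s at every successor {u, v, w, y, z}.
        s fails at v, so □s is false at z.

No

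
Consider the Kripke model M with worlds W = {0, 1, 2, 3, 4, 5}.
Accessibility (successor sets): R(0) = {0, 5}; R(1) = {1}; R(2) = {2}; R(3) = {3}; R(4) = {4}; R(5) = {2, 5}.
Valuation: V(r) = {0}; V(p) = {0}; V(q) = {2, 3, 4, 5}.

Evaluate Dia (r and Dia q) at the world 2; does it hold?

No

At 2: Dia (r and Dia q) requires r and Dia q at some successor in {2}.
  At 2: r and Dia q is false.
So Dia (r and Dia q) is false at 2.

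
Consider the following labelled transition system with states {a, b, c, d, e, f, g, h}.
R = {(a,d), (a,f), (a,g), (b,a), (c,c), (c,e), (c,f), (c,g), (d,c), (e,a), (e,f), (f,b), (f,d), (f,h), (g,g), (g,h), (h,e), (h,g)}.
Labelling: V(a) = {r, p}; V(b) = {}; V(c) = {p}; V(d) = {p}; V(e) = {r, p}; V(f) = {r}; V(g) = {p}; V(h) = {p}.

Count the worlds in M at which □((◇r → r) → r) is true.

Let φ = □((◇r → r) → r). Evaluate φ at each world:
  a (successors {d, f, g}): φ is false.
  b (successors {a}): φ is true.
  c (successors {c, e, f, g}): φ is false.
  d (successors {c}): φ is true.
  e (successors {a, f}): φ is true.
  f (successors {b, d, h}): φ is false.
  g (successors {g, h}): φ is false.
  h (successors {e, g}): φ is false.
For instance, at e:
  At e: □((◇r → r) → r) requires (◇r → r) → r at every successor {a, f}.
      At a: ◇r → r is true, r is true, so (◇r → r) → r is true.
      At f: ◇r → r is true, r is true, so (◇r → r) → r is true.
  So □((◇r → r) → r) is true at e.
Satisfying worlds: {b, d, e}

3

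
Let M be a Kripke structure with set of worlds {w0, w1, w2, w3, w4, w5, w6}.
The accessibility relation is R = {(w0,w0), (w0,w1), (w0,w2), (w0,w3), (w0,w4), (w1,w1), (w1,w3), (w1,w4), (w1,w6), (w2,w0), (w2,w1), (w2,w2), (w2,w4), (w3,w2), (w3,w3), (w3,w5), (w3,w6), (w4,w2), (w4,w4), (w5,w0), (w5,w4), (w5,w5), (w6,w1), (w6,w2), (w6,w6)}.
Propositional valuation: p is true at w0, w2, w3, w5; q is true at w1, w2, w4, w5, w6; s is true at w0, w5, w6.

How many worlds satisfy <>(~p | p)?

7

Let φ = <>(~p | p). Evaluate φ at each world:
  w0 (successors {w0, w1, w2, w3, w4}): φ is true.
  w1 (successors {w1, w3, w4, w6}): φ is true.
  w2 (successors {w0, w1, w2, w4}): φ is true.
  w3 (successors {w2, w3, w5, w6}): φ is true.
  w4 (successors {w2, w4}): φ is true.
  w5 (successors {w0, w4, w5}): φ is true.
  w6 (successors {w1, w2, w6}): φ is true.
For instance, at w5:
  At w5: <>(~p | p) requires ~p | p at some successor in {w0, w4, w5}.
    ~p | p holds at w0, so <>(~p | p) is true at w5.
Satisfying worlds: {w0, w1, w2, w3, w4, w5, w6}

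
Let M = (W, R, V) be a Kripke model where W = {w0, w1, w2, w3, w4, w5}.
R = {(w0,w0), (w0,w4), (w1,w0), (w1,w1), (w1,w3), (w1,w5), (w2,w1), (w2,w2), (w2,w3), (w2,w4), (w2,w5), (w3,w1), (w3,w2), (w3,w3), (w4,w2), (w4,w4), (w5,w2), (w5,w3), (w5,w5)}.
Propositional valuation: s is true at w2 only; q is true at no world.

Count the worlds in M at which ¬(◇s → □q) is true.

Recall that □ψ holds at a world iff ψ holds at every accessible world, and ◇ψ holds iff ψ holds at some accessible world.
Let φ = ¬(◇s → □q). Evaluate φ at each world:
  w0 (successors {w0, w4}): φ is false.
  w1 (successors {w0, w1, w3, w5}): φ is false.
  w2 (successors {w1, w2, w3, w4, w5}): φ is true.
  w3 (successors {w1, w2, w3}): φ is true.
  w4 (successors {w2, w4}): φ is true.
  w5 (successors {w2, w3, w5}): φ is true.
For instance, at w0:
  At w0: ◇s → □q is true, so ¬(◇s → □q) is false.
    At w0: ◇s is false, □q is false, so ◇s → □q is true.
      At w0: ◇s requires s at some successor in {w0, w4}.
        At w0: s is false.
        At w4: s is false.
      So ◇s is false at w0.
      At w0: □q requires q at every successor {w0, w4}.
        q fails at w0, so □q is false at w0.
Satisfying worlds: {w2, w3, w4, w5}

4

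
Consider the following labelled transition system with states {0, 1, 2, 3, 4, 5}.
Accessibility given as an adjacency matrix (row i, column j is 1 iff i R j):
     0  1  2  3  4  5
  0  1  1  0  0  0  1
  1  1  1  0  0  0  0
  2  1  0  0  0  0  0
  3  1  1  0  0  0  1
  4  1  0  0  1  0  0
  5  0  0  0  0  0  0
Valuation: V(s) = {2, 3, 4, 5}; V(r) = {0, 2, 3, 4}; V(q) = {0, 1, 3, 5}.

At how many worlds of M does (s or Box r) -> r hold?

Let φ = (s or Box r) -> r. Evaluate φ at each world:
  0 (successors {0, 1, 5}): φ is true.
  1 (successors {0, 1}): φ is true.
  2 (successors {0}): φ is true.
  3 (successors {0, 1, 5}): φ is true.
  4 (successors {0, 3}): φ is true.
  5 (successors ∅): φ is false.
For instance, at 3:
  At 3: s or Box r is true, r is true, so (s or Box r) -> r is true.
    At 3: s is true, Box r is false, so s or Box r is true.
      At 3: Box r requires r at every successor {0, 1, 5}.
        r fails at 1, so Box r is false at 3.
Satisfying worlds: {0, 1, 2, 3, 4}

5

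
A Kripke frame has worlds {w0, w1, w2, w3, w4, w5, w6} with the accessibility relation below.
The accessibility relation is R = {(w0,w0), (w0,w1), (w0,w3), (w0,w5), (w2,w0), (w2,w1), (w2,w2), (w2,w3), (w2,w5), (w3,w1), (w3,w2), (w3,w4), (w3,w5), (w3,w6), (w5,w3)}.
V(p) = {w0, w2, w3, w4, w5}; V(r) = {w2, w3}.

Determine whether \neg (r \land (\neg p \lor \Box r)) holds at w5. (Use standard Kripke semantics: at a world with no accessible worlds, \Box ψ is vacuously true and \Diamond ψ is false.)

Recall that \Box ψ holds at a world iff ψ holds at every accessible world, and \Diamond ψ holds iff ψ holds at some accessible world.
At w5: r \land (\neg p \lor \Box r) is false, so \neg (r \land (\neg p \lor \Box r)) is true.
  At w5: r is false, \neg p \lor \Box r is true, so r \land (\neg p \lor \Box r) is false.
    At w5: \neg p is false, \Box r is true, so \neg p \lor \Box r is true.
      At w5: \Box r requires r at every successor {w3}.
        At w3: r is true.
      So \Box r is true at w5.

Yes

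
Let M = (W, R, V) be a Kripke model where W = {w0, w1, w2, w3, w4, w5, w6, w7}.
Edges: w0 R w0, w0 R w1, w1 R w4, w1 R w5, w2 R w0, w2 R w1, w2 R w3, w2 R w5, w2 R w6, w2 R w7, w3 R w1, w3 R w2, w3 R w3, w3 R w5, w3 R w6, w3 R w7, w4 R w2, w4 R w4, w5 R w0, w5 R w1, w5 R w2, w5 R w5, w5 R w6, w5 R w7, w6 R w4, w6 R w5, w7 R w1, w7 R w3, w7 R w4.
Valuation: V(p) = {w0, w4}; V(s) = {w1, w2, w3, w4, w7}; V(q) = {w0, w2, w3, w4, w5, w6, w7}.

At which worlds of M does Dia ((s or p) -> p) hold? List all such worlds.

Let φ = Dia ((s or p) -> p). Evaluate φ at each world:
  w0 (successors {w0, w1}): φ is true.
  w1 (successors {w4, w5}): φ is true.
  w2 (successors {w0, w1, w3, w5, w6, w7}): φ is true.
  w3 (successors {w1, w2, w3, w5, w6, w7}): φ is true.
  w4 (successors {w2, w4}): φ is true.
  w5 (successors {w0, w1, w2, w5, w6, w7}): φ is true.
  w6 (successors {w4, w5}): φ is true.
  w7 (successors {w1, w3, w4}): φ is true.
For instance, at w6:
  At w6: Dia ((s or p) -> p) requires (s or p) -> p at some successor in {w4, w5}.
    (s or p) -> p holds at w4, so Dia ((s or p) -> p) is true at w6.
Satisfying worlds: {w0, w1, w2, w3, w4, w5, w6, w7}

w0, w1, w2, w3, w4, w5, w6, w7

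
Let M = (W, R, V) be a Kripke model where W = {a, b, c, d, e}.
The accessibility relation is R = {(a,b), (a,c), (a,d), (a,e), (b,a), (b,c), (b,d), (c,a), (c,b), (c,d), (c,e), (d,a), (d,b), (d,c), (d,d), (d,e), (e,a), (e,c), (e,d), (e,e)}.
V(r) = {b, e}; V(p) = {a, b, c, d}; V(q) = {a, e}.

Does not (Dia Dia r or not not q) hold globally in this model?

No

Let φ = not (Dia Dia r or not not q). Evaluate φ at each world:
  a (successors {b, c, d, e}): φ is false.
  b (successors {a, c, d}): φ is false.
  c (successors {a, b, d, e}): φ is false.
  d (successors {a, b, c, d, e}): φ is false.
  e (successors {a, c, d, e}): φ is false.
Detail at a (counterexample):
  At a: Dia Dia r or not not q is true, so not (Dia Dia r or not not q) is false.
    At a: Dia Dia r is true, not not q is true, so Dia Dia r or not not q is true.
      At a: Dia Dia r requires Dia r at some successor in {b, c, d, e}.
        Dia r holds at c, so Dia Dia r is true at a.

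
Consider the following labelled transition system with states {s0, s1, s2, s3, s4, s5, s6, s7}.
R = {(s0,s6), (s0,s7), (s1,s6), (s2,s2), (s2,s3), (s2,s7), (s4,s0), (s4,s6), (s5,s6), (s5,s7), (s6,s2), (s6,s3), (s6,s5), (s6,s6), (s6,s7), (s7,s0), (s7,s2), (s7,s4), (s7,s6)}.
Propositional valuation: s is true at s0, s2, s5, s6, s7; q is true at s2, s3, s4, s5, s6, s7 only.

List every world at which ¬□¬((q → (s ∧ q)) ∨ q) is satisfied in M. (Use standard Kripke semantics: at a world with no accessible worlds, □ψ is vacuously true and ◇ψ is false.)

Recall that □ψ holds at a world iff ψ holds at every accessible world, and ◇ψ holds iff ψ holds at some accessible world.
Let φ = ¬□¬((q → (s ∧ q)) ∨ q). Evaluate φ at each world:
  s0 (successors {s6, s7}): φ is true.
  s1 (successors {s6}): φ is true.
  s2 (successors {s2, s3, s7}): φ is true.
  s3 (successors ∅): φ is false.
  s4 (successors {s0, s6}): φ is true.
  s5 (successors {s6, s7}): φ is true.
  s6 (successors {s2, s3, s5, s6, s7}): φ is true.
  s7 (successors {s0, s2, s4, s6}): φ is true.
For instance, at s7:
  At s7: □¬((q → (s ∧ q)) ∨ q) is false, so ¬□¬((q → (s ∧ q)) ∨ q) is true.
    At s7: □¬((q → (s ∧ q)) ∨ q) requires ¬((q → (s ∧ q)) ∨ q) at every successor {s0, s2, s4, s6}.
      ¬((q → (s ∧ q)) ∨ q) fails at s0, so □¬((q → (s ∧ q)) ∨ q) is false at s7.
Satisfying worlds: {s0, s1, s2, s4, s5, s6, s7}

s0, s1, s2, s4, s5, s6, s7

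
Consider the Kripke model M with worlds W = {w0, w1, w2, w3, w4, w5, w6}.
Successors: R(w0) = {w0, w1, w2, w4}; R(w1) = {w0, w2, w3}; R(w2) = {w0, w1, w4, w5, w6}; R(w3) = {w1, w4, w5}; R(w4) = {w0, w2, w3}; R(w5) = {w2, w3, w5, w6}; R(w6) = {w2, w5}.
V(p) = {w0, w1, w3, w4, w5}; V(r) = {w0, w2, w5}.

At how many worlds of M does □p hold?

Let φ = □p. Evaluate φ at each world:
  w0 (successors {w0, w1, w2, w4}): φ is false.
  w1 (successors {w0, w2, w3}): φ is false.
  w2 (successors {w0, w1, w4, w5, w6}): φ is false.
  w3 (successors {w1, w4, w5}): φ is true.
  w4 (successors {w0, w2, w3}): φ is false.
  w5 (successors {w2, w3, w5, w6}): φ is false.
  w6 (successors {w2, w5}): φ is false.
For instance, at w1:
  At w1: □p requires p at every successor {w0, w2, w3}.
    p fails at w2, so □p is false at w1.
Satisfying worlds: {w3}

1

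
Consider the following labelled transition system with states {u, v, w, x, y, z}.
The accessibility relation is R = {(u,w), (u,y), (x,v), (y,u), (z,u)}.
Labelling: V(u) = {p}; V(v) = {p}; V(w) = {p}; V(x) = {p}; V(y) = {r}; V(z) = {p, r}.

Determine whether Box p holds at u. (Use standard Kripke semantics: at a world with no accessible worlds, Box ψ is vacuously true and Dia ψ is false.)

At u: Box p requires p at every successor {w, y}.
  p fails at y, so Box p is false at u.

No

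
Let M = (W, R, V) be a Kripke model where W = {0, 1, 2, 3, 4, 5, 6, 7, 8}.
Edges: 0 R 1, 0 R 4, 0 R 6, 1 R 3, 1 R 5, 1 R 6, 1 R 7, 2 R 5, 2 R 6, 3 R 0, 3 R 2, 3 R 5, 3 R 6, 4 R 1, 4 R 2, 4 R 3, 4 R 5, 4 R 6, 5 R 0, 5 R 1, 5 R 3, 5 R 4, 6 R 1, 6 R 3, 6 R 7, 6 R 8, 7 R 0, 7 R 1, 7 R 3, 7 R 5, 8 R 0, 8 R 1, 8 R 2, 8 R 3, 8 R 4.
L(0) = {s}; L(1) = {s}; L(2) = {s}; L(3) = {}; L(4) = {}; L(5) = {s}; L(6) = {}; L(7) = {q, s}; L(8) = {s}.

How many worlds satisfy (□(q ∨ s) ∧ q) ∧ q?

Let φ = (□(q ∨ s) ∧ q) ∧ q. Evaluate φ at each world:
  0 (successors {1, 4, 6}): φ is false.
  1 (successors {3, 5, 6, 7}): φ is false.
  2 (successors {5, 6}): φ is false.
  3 (successors {0, 2, 5, 6}): φ is false.
  4 (successors {1, 2, 3, 5, 6}): φ is false.
  5 (successors {0, 1, 3, 4}): φ is false.
  6 (successors {1, 3, 7, 8}): φ is false.
  7 (successors {0, 1, 3, 5}): φ is false.
  8 (successors {0, 1, 2, 3, 4}): φ is false.
For instance, at 0:
  At 0: □(q ∨ s) ∧ q is false, q is false, so (□(q ∨ s) ∧ q) ∧ q is false.
    At 0: □(q ∨ s) is false, q is false, so □(q ∨ s) ∧ q is false.
      At 0: □(q ∨ s) requires q ∨ s at every successor {1, 4, 6}.
        q ∨ s fails at 4, so □(q ∨ s) is false at 0.
Satisfying worlds: none.

0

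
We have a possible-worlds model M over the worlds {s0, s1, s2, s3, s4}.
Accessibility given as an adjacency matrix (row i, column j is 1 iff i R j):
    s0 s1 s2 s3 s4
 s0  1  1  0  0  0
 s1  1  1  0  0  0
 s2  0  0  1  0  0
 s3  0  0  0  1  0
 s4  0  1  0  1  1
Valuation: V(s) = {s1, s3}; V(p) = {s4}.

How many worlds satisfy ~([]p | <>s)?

1

Let φ = ~([]p | <>s). Evaluate φ at each world:
  s0 (successors {s0, s1}): φ is false.
  s1 (successors {s0, s1}): φ is false.
  s2 (successors {s2}): φ is true.
  s3 (successors {s3}): φ is false.
  s4 (successors {s1, s3, s4}): φ is false.
For instance, at s3:
  At s3: []p | <>s is true, so ~([]p | <>s) is false.
    At s3: []p is false, <>s is true, so []p | <>s is true.
      At s3: []p requires p at every successor {s3}.
        p fails at s3, so []p is false at s3.
      At s3: <>s requires s at some successor in {s3}.
        s holds at s3, so <>s is true at s3.
Satisfying worlds: {s2}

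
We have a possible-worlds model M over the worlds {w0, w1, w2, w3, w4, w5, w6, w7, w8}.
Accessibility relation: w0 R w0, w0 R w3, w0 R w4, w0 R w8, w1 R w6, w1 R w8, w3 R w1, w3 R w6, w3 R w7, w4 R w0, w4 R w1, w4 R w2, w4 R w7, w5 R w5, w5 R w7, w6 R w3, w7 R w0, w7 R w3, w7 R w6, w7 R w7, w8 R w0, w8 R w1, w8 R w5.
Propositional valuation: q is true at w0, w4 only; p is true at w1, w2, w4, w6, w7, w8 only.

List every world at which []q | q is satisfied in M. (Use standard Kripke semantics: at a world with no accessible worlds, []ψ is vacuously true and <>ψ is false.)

Let φ = []q | q. Evaluate φ at each world:
  w0 (successors {w0, w3, w4, w8}): φ is true.
  w1 (successors {w6, w8}): φ is false.
  w2 (successors ∅): φ is true.
  w3 (successors {w1, w6, w7}): φ is false.
  w4 (successors {w0, w1, w2, w7}): φ is true.
  w5 (successors {w5, w7}): φ is false.
  w6 (successors {w3}): φ is false.
  w7 (successors {w0, w3, w6, w7}): φ is false.
  w8 (successors {w0, w1, w5}): φ is false.
For instance, at w8:
  At w8: []q is false, q is false, so []q | q is false.
    At w8: []q requires q at every successor {w0, w1, w5}.
      q fails at w1, so []q is false at w8.
Satisfying worlds: {w0, w2, w4}

w0, w2, w4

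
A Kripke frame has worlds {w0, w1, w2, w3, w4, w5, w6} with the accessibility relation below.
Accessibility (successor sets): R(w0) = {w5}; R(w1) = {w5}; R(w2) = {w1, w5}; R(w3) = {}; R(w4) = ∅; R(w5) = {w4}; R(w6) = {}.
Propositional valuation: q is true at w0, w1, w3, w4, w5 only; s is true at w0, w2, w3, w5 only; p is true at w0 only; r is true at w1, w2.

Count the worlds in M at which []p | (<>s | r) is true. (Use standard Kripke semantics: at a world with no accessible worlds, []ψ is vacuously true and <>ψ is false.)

Let φ = []p | (<>s | r). Evaluate φ at each world:
  w0 (successors {w5}): φ is true.
  w1 (successors {w5}): φ is true.
  w2 (successors {w1, w5}): φ is true.
  w3 (successors ∅): φ is true.
  w4 (successors ∅): φ is true.
  w5 (successors {w4}): φ is false.
  w6 (successors ∅): φ is true.
For instance, at w5:
  At w5: []p is false, <>s | r is false, so []p | (<>s | r) is false.
    At w5: []p requires p at every successor {w4}.
      p fails at w4, so []p is false at w5.
    At w5: <>s is false, r is false, so <>s | r is false.
      At w5: <>s requires s at some successor in {w4}.
        At w4: s is false.
      So <>s is false at w5.
Satisfying worlds: {w0, w1, w2, w3, w4, w6}

6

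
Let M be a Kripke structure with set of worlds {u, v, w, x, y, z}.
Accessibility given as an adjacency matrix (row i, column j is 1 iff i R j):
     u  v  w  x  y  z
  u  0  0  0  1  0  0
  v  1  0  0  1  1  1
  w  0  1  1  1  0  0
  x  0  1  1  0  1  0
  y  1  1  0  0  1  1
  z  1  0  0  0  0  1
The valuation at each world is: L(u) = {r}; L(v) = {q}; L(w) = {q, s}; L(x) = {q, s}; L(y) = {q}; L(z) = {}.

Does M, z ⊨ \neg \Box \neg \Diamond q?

At z: \Box \neg \Diamond q is false, so \neg \Box \neg \Diamond q is true.
  At z: \Box \neg \Diamond q requires \neg \Diamond q at every successor {u, z}.
    \neg \Diamond q fails at u, so \Box \neg \Diamond q is false at z.
      At u: \Diamond q is true, so \neg \Diamond q is false.

Yes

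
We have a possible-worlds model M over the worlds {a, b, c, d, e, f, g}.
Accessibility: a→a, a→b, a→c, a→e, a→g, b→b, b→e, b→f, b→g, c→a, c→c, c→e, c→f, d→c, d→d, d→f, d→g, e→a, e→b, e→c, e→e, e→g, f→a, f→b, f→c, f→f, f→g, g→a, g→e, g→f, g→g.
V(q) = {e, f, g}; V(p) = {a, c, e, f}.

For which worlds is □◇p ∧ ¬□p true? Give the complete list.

Let φ = □◇p ∧ ¬□p. Evaluate φ at each world:
  a (successors {a, b, c, e, g}): φ is true.
  b (successors {b, e, f, g}): φ is true.
  c (successors {a, c, e, f}): φ is false.
  d (successors {c, d, f, g}): φ is true.
  e (successors {a, b, c, e, g}): φ is true.
  f (successors {a, b, c, f, g}): φ is true.
  g (successors {a, e, f, g}): φ is true.
For instance, at d:
  At d: □◇p is true, ¬□p is true, so □◇p ∧ ¬□p is true.
    At d: □◇p requires ◇p at every successor {c, d, f, g}.
      At c: ◇p is true.
      At d: ◇p is true.
      At f: ◇p is true.
      At g: ◇p is true.
    So □◇p is true at d.
    At d: □p is false, so ¬□p is true.
      At d: □p requires p at every successor {c, d, f, g}.
        p fails at d, so □p is false at d.
Satisfying worlds: {a, b, d, e, f, g}

a, b, d, e, f, g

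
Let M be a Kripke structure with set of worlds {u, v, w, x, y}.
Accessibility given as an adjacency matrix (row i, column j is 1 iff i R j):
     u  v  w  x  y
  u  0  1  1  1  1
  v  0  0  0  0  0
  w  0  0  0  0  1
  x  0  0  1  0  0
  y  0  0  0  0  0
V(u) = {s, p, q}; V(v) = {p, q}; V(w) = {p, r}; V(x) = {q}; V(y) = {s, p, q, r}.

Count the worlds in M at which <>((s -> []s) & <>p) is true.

2

Let φ = <>((s -> []s) & <>p). Evaluate φ at each world:
  u (successors {v, w, x, y}): φ is true.
  v (successors ∅): φ is false.
  w (successors {y}): φ is false.
  x (successors {w}): φ is true.
  y (successors ∅): φ is false.
For instance, at u:
  At u: <>((s -> []s) & <>p) requires (s -> []s) & <>p at some successor in {v, w, x, y}.
    (s -> []s) & <>p holds at w, so <>((s -> []s) & <>p) is true at u.
      At w: s -> []s is true, <>p is true, so (s -> []s) & <>p is true.
Satisfying worlds: {u, x}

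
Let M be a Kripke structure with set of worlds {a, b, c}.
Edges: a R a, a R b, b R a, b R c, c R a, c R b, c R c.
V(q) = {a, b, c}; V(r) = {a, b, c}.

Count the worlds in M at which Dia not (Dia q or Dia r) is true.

0

Let φ = Dia not (Dia q or Dia r). Evaluate φ at each world:
  a (successors {a, b}): φ is false.
  b (successors {a, c}): φ is false.
  c (successors {a, b, c}): φ is false.
For instance, at c:
  At c: Dia not (Dia q or Dia r) requires not (Dia q or Dia r) at some successor in {a, b, c}.
    At a: not (Dia q or Dia r) is false.
    At b: not (Dia q or Dia r) is false.
    At c: not (Dia q or Dia r) is false.
  So Dia not (Dia q or Dia r) is false at c.
Satisfying worlds: none.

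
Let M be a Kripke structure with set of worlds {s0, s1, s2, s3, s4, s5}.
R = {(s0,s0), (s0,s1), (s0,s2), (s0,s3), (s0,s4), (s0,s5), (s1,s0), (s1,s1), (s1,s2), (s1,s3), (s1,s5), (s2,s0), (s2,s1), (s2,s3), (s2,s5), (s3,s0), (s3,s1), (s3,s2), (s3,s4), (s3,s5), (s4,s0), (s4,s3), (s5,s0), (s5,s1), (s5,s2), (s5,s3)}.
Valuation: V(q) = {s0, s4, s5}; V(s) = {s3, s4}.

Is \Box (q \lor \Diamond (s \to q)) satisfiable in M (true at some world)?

Yes

Recall that \Box ψ holds at a world iff ψ holds at every accessible world, and \Diamond ψ holds iff ψ holds at some accessible world.
Let φ = \Box (q \lor \Diamond (s \to q)). Evaluate φ at each world:
  s0 (successors {s0, s1, s2, s3, s4, s5}): φ is true.
  s1 (successors {s0, s1, s2, s3, s5}): φ is true.
  s2 (successors {s0, s1, s3, s5}): φ is true.
  s3 (successors {s0, s1, s2, s4, s5}): φ is true.
  s4 (successors {s0, s3}): φ is true.
  s5 (successors {s0, s1, s2, s3}): φ is true.
Detail at s0 (witness):
  At s0: \Box (q \lor \Diamond (s \to q)) requires q \lor \Diamond (s \to q) at every successor {s0, s1, s2, s3, s4, s5}.
    At s0: q \lor \Diamond (s \to q) is true.
    At s1: q \lor \Diamond (s \to q) is true.
    At s2: q \lor \Diamond (s \to q) is true.
    At s3: q \lor \Diamond (s \to q) is true.
    At s4: q \lor \Diamond (s \to q) is true.
    At s5: q \lor \Diamond (s \to q) is true.
  So \Box (q \lor \Diamond (s \to q)) is true at s0.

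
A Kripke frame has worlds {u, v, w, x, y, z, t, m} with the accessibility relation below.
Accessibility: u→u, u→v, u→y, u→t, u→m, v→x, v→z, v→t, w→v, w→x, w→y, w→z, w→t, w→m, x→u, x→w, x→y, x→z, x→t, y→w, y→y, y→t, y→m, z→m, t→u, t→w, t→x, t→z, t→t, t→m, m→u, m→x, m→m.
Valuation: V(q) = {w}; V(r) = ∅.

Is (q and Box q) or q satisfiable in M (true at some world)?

Let φ = (q and Box q) or q. Evaluate φ at each world:
  u (successors {u, v, y, t, m}): φ is false.
  v (successors {x, z, t}): φ is false.
  w (successors {v, x, y, z, t, m}): φ is true.
  x (successors {u, w, y, z, t}): φ is false.
  y (successors {w, y, t, m}): φ is false.
  z (successors {m}): φ is false.
  t (successors {u, w, x, z, t, m}): φ is false.
  m (successors {u, x, m}): φ is false.
Detail at w (witness):
  At w: q and Box q is false, q is true, so (q and Box q) or q is true.
    At w: q is true, Box q is false, so q and Box q is false.
      At w: Box q requires q at every successor {v, x, y, z, t, m}.
        q fails at v, so Box q is false at w.

Yes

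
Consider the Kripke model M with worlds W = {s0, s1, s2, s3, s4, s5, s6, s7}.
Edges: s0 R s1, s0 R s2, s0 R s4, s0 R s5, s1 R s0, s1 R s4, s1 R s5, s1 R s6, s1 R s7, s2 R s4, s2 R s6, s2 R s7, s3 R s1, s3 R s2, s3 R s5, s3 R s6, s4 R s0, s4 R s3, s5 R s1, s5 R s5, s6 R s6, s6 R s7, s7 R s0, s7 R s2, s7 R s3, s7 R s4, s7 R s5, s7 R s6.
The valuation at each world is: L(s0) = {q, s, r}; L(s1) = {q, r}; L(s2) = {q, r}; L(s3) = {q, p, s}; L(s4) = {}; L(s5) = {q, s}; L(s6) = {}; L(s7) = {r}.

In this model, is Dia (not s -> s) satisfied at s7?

At s7: Dia (not s -> s) requires not s -> s at some successor in {s0, s2, s3, s4, s5, s6}.
  not s -> s holds at s0, so Dia (not s -> s) is true at s7.

Yes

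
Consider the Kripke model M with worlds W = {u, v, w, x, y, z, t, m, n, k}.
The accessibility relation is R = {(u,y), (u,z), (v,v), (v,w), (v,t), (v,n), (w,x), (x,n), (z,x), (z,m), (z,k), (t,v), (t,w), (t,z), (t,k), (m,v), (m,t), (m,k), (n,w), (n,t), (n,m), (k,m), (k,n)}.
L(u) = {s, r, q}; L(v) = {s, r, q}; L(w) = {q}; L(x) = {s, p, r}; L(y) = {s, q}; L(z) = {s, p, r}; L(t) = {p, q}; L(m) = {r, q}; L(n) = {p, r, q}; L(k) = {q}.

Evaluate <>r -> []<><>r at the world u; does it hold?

No

At u: <>r is true, []<><>r is false, so <>r -> []<><>r is false.
  At u: <>r requires r at some successor in {y, z}.
    r holds at z, so <>r is true at u.
  At u: []<><>r requires <><>r at every successor {y, z}.
    <><>r fails at y, so []<><>r is false at u.
      At y: no accessible worlds, so <><>r is false.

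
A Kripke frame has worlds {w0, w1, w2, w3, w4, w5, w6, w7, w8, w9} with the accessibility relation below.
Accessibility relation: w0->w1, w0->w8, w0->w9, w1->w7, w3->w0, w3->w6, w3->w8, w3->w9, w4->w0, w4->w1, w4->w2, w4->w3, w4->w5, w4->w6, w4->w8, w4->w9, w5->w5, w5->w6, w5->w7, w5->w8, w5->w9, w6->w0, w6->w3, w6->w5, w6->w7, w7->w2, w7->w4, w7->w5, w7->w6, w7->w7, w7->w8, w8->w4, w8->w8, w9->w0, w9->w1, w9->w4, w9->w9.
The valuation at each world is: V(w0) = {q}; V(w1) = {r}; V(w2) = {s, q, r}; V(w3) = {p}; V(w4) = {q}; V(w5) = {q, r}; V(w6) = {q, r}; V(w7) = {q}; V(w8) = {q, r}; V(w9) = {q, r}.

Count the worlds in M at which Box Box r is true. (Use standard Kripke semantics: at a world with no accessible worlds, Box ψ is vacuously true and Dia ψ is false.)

Let φ = Box Box r. Evaluate φ at each world:
  w0 (successors {w1, w8, w9}): φ is false.
  w1 (successors {w7}): φ is false.
  w2 (successors ∅): φ is true.
  w3 (successors {w0, w6, w8, w9}): φ is false.
  w4 (successors {w0, w1, w2, w3, w5, w6, w8, w9}): φ is false.
  w5 (successors {w5, w6, w7, w8, w9}): φ is false.
  w6 (successors {w0, w3, w5, w7}): φ is false.
  w7 (successors {w2, w4, w5, w6, w7, w8}): φ is false.
  w8 (successors {w4, w8}): φ is false.
  w9 (successors {w0, w1, w4, w9}): φ is false.
For instance, at w7:
  At w7: Box Box r requires Box r at every successor {w2, w4, w5, w6, w7, w8}.
    Box r fails at w4, so Box Box r is false at w7.
      At w4: Box r requires r at every successor {w0, w1, w2, w3, w5, w6, w8, w9}.
        r fails at w0, so Box r is false at w4.
Satisfying worlds: {w2}

1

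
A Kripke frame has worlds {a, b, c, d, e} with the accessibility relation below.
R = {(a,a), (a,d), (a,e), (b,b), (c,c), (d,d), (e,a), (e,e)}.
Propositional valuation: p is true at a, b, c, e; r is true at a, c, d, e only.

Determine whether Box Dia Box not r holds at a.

Recall that Box ψ holds at a world iff ψ holds at every accessible world, and Dia ψ holds iff ψ holds at some accessible world.
At a: Box Dia Box not r requires Dia Box not r at every successor {a, d, e}.
  Dia Box not r fails at a, so Box Dia Box not r is false at a.
    At a: Dia Box not r requires Box not r at some successor in {a, d, e}.
      At a: Box not r is false.
      At d: Box not r is false.
      At e: Box not r is false.
    So Dia Box not r is false at a.

No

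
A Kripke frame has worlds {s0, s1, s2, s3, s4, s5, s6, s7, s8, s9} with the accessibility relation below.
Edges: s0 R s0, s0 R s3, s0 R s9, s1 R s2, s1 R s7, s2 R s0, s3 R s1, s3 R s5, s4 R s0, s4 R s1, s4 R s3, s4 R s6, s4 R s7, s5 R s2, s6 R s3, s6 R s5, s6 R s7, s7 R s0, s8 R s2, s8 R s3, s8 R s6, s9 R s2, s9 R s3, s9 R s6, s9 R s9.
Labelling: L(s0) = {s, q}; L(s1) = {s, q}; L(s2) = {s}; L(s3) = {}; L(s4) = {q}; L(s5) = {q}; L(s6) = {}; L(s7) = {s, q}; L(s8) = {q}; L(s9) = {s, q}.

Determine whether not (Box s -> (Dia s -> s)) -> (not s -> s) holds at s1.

Yes

Recall that Box ψ holds at a world iff ψ holds at every accessible world, and Dia ψ holds iff ψ holds at some accessible world.
At s1: not (Box s -> (Dia s -> s)) is false, not s -> s is true, so not (Box s -> (Dia s -> s)) -> (not s -> s) is true.
  At s1: Box s -> (Dia s -> s) is true, so not (Box s -> (Dia s -> s)) is false.
    At s1: Box s is true, Dia s -> s is true, so Box s -> (Dia s -> s) is true.
      At s1: Box s requires s at every successor {s2, s7}.
        At s2: s is true.
        At s7: s is true.
      So Box s is true at s1.
      At s1: Dia s is true, s is true, so Dia s -> s is true.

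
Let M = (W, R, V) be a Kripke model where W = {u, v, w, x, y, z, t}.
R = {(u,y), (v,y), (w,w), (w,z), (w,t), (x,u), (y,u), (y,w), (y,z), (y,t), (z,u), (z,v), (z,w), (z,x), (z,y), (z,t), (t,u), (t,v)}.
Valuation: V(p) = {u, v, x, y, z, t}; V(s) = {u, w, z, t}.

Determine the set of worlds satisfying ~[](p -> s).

u, v, z, t

Recall that []ψ holds at a world iff ψ holds at every accessible world, and <>ψ holds iff ψ holds at some accessible world.
Let φ = ~[](p -> s). Evaluate φ at each world:
  u (successors {y}): φ is true.
  v (successors {y}): φ is true.
  w (successors {w, z, t}): φ is false.
  x (successors {u}): φ is false.
  y (successors {u, w, z, t}): φ is false.
  z (successors {u, v, w, x, y, t}): φ is true.
  t (successors {u, v}): φ is true.
For instance, at v:
  At v: [](p -> s) is false, so ~[](p -> s) is true.
    At v: [](p -> s) requires p -> s at every successor {y}.
      p -> s fails at y, so [](p -> s) is false at v.
Satisfying worlds: {u, v, z, t}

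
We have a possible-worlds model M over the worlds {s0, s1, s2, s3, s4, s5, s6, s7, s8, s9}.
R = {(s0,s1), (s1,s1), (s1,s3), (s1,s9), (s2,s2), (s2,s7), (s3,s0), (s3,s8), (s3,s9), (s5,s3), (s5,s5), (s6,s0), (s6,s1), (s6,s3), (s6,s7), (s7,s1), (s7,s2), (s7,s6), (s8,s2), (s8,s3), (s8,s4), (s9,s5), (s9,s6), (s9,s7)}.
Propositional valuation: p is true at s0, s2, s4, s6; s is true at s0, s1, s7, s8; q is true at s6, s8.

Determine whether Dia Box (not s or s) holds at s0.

Recall that Box ψ holds at a world iff ψ holds at every accessible world, and Dia ψ holds iff ψ holds at some accessible world.
At s0: Dia Box (not s or s) requires Box (not s or s) at some successor in {s1}.
  Box (not s or s) holds at s1, so Dia Box (not s or s) is true at s0.
    At s1: Box (not s or s) requires not s or s at every successor {s1, s3, s9}.
      At s1: not s or s is true.
      At s3: not s or s is true.
      At s9: not s or s is true.
    So Box (not s or s) is true at s1.

Yes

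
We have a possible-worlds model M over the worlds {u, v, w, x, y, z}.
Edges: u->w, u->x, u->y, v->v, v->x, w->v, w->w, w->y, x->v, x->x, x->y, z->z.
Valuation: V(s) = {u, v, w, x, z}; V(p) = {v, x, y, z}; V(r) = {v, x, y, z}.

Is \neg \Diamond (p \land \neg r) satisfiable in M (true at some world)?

Let φ = \neg \Diamond (p \land \neg r). Evaluate φ at each world:
  u (successors {w, x, y}): φ is true.
  v (successors {v, x}): φ is true.
  w (successors {v, w, y}): φ is true.
  x (successors {v, x, y}): φ is true.
  y (successors ∅): φ is true.
  z (successors {z}): φ is true.
Detail at u (witness):
  At u: \Diamond (p \land \neg r) is false, so \neg \Diamond (p \land \neg r) is true.
    At u: \Diamond (p \land \neg r) requires p \land \neg r at some successor in {w, x, y}.
      At w: p \land \neg r is false.
      At x: p \land \neg r is false.
      At y: p \land \neg r is false.
    So \Diamond (p \land \neg r) is false at u.

Yes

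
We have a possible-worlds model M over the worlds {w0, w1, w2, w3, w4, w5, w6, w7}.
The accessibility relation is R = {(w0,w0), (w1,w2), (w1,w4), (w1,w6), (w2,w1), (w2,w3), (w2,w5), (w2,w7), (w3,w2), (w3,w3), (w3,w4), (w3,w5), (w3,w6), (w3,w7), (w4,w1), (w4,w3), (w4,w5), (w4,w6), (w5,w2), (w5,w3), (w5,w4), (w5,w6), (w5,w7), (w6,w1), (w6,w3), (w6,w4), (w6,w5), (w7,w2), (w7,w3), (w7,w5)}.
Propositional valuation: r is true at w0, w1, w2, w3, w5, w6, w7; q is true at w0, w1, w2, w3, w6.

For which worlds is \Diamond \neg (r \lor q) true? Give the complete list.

w1, w3, w5, w6

Let φ = \Diamond \neg (r \lor q). Evaluate φ at each world:
  w0 (successors {w0}): φ is false.
  w1 (successors {w2, w4, w6}): φ is true.
  w2 (successors {w1, w3, w5, w7}): φ is false.
  w3 (successors {w2, w3, w4, w5, w6, w7}): φ is true.
  w4 (successors {w1, w3, w5, w6}): φ is false.
  w5 (successors {w2, w3, w4, w6, w7}): φ is true.
  w6 (successors {w1, w3, w4, w5}): φ is true.
  w7 (successors {w2, w3, w5}): φ is false.
For instance, at w0:
  At w0: \Diamond \neg (r \lor q) requires \neg (r \lor q) at some successor in {w0}.
    At w0: \neg (r \lor q) is false.
  So \Diamond \neg (r \lor q) is false at w0.
Satisfying worlds: {w1, w3, w5, w6}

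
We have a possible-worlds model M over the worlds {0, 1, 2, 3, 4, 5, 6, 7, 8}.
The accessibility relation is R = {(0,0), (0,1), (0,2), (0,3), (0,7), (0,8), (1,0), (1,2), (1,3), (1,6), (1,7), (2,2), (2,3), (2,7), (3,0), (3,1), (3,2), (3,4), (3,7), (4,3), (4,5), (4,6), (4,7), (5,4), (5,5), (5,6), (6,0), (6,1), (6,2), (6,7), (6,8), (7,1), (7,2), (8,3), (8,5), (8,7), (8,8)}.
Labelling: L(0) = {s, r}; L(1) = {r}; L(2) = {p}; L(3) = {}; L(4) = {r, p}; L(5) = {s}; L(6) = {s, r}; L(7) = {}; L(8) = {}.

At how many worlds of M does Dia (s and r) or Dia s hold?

7

Let φ = Dia (s and r) or Dia s. Evaluate φ at each world:
  0 (successors {0, 1, 2, 3, 7, 8}): φ is true.
  1 (successors {0, 2, 3, 6, 7}): φ is true.
  2 (successors {2, 3, 7}): φ is false.
  3 (successors {0, 1, 2, 4, 7}): φ is true.
  4 (successors {3, 5, 6, 7}): φ is true.
  5 (successors {4, 5, 6}): φ is true.
  6 (successors {0, 1, 2, 7, 8}): φ is true.
  7 (successors {1, 2}): φ is false.
  8 (successors {3, 5, 7, 8}): φ is true.
For instance, at 5:
  At 5: Dia (s and r) is true, Dia s is true, so Dia (s and r) or Dia s is true.
    At 5: Dia (s and r) requires s and r at some successor in {4, 5, 6}.
      s and r holds at 6, so Dia (s and r) is true at 5.
    At 5: Dia s requires s at some successor in {4, 5, 6}.
      s holds at 5, so Dia s is true at 5.
Satisfying worlds: {0, 1, 3, 4, 5, 6, 8}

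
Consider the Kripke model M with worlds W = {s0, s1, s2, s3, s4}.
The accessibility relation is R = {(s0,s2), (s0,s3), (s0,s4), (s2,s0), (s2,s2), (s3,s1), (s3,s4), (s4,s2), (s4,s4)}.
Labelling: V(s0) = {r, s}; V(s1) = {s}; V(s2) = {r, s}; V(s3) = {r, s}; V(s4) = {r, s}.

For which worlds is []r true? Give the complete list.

s0, s1, s2, s4

Let φ = []r. Evaluate φ at each world:
  s0 (successors {s2, s3, s4}): φ is true.
  s1 (successors ∅): φ is true.
  s2 (successors {s0, s2}): φ is true.
  s3 (successors {s1, s4}): φ is false.
  s4 (successors {s2, s4}): φ is true.
For instance, at s2:
  At s2: []r requires r at every successor {s0, s2}.
    At s0: r is true.
    At s2: r is true.
  So []r is true at s2.
Satisfying worlds: {s0, s1, s2, s4}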